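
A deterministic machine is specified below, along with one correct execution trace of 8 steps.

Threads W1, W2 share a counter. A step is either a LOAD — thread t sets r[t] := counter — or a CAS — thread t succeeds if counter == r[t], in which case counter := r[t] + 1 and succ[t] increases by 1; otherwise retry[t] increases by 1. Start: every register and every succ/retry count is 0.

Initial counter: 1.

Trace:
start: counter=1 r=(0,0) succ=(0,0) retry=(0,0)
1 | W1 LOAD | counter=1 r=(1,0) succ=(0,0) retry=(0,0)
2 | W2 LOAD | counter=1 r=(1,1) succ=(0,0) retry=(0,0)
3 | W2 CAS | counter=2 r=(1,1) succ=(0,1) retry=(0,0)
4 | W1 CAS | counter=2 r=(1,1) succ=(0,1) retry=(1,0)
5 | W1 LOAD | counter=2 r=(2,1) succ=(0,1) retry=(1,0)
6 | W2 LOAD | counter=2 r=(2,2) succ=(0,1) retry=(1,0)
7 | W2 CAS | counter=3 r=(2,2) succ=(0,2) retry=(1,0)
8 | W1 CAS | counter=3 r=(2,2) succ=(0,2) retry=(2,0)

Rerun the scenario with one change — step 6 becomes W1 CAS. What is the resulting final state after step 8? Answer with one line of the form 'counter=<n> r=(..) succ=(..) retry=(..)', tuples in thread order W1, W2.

(re-executing from step 6 with the substitution; state before step 6: counter=2 r=(2,1) succ=(0,1) retry=(1,0))
6 | W1 CAS | counter=3 r=(2,1) succ=(1,1) retry=(1,0)
7 | W2 CAS | counter=3 r=(2,1) succ=(1,1) retry=(1,1)
8 | W1 CAS | counter=3 r=(2,1) succ=(1,1) retry=(2,1)

counter=3 r=(2,1) succ=(1,1) retry=(2,1)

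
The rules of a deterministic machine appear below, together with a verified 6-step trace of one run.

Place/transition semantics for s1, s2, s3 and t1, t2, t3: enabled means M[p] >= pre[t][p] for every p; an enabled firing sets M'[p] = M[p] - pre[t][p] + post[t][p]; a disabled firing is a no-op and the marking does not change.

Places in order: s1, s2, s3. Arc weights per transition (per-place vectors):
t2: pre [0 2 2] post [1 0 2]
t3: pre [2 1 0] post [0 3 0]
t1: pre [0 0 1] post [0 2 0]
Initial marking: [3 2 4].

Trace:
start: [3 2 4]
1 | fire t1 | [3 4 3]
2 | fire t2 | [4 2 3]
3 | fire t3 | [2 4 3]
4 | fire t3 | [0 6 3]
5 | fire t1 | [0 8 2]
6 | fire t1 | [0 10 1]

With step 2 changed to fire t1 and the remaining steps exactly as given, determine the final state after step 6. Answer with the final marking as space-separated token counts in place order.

1 12 0

(re-executing from step 2 with the substitution; state before step 2: [3 4 3])
2 | fire t1 | [3 6 2]
3 | fire t3 | [1 8 2]
4 | fire t3 | [1 8 2]
5 | fire t1 | [1 10 1]
6 | fire t1 | [1 12 0]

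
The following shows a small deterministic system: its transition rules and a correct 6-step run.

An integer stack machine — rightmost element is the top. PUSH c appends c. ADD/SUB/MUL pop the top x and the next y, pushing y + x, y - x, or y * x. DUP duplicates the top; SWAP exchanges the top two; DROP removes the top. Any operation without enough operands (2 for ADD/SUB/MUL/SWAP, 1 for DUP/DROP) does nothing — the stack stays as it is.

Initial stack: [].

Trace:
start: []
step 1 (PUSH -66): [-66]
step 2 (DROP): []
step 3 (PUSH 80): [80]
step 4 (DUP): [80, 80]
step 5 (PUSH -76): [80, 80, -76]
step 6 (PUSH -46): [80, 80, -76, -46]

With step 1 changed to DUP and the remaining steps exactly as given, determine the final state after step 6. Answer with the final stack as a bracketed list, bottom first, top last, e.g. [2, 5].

(re-executing from step 1 with the substitution; state before step 1: [])
step 1 (DUP): []
step 2 (DROP): []
step 3 (PUSH 80): [80]
step 4 (DUP): [80, 80]
step 5 (PUSH -76): [80, 80, -76]
step 6 (PUSH -46): [80, 80, -76, -46]

[80, 80, -76, -46]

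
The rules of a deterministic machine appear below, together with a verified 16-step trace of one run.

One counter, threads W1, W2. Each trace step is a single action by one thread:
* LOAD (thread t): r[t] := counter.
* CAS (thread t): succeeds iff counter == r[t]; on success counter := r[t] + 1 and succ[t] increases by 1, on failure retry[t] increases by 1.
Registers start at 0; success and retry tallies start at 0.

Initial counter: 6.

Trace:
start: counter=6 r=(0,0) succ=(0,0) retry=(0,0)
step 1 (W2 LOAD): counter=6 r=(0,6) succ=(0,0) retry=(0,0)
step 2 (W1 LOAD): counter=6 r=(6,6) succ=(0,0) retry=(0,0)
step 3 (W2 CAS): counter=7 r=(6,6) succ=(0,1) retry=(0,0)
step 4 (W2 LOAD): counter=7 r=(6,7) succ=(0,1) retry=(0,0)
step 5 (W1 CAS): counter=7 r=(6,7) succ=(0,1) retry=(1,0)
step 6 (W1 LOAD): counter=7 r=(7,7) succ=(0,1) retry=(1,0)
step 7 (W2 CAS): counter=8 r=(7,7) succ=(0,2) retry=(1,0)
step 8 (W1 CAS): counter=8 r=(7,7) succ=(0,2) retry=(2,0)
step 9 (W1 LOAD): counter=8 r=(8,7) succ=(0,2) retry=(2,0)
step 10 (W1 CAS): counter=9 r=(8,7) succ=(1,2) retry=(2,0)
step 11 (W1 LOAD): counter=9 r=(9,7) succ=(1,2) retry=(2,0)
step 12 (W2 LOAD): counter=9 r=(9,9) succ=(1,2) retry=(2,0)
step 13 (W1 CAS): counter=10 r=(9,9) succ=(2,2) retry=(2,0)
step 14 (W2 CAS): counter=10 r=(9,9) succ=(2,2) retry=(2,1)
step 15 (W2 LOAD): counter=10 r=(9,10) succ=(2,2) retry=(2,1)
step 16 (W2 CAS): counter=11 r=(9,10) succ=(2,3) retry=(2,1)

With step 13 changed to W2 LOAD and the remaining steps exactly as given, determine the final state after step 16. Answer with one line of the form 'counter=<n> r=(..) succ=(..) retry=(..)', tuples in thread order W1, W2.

(re-executing from step 13 with the substitution; state before step 13: counter=9 r=(9,9) succ=(1,2) retry=(2,0))
step 13 (W2 LOAD): counter=9 r=(9,9) succ=(1,2) retry=(2,0)
step 14 (W2 CAS): counter=10 r=(9,9) succ=(1,3) retry=(2,0)
step 15 (W2 LOAD): counter=10 r=(9,10) succ=(1,3) retry=(2,0)
step 16 (W2 CAS): counter=11 r=(9,10) succ=(1,4) retry=(2,0)

counter=11 r=(9,10) succ=(1,4) retry=(2,0)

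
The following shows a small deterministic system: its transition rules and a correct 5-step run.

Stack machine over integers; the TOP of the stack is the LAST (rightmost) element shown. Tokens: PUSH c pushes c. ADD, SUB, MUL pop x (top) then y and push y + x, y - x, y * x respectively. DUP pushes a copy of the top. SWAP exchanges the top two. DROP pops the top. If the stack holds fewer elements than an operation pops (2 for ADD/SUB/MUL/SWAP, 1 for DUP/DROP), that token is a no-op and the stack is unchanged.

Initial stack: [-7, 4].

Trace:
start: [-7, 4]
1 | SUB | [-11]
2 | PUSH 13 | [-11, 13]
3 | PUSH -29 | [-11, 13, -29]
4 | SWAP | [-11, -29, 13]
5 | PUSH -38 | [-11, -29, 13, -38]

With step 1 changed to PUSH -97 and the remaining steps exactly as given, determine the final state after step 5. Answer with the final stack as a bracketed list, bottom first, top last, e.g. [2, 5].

[-7, 4, -97, -29, 13, -38]

(re-executing from step 1 with the substitution; state before step 1: [-7, 4])
1 | PUSH -97 | [-7, 4, -97]
2 | PUSH 13 | [-7, 4, -97, 13]
3 | PUSH -29 | [-7, 4, -97, 13, -29]
4 | SWAP | [-7, 4, -97, -29, 13]
5 | PUSH -38 | [-7, 4, -97, -29, 13, -38]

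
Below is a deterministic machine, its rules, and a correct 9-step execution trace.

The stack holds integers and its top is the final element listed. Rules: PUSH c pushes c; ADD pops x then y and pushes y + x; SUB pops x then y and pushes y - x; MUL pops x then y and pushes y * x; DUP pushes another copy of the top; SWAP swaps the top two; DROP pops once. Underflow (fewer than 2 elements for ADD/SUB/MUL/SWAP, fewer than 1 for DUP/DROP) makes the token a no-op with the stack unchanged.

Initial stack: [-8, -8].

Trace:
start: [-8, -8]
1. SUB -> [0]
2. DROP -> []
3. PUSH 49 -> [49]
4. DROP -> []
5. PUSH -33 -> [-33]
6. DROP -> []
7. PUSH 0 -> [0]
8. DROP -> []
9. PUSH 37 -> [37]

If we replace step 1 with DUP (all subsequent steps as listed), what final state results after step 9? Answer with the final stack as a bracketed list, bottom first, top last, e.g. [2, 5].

(re-executing from step 1 with the substitution; state before step 1: [-8, -8])
1. DUP -> [-8, -8, -8]
2. DROP -> [-8, -8]
3. PUSH 49 -> [-8, -8, 49]
4. DROP -> [-8, -8]
5. PUSH -33 -> [-8, -8, -33]
6. DROP -> [-8, -8]
7. PUSH 0 -> [-8, -8, 0]
8. DROP -> [-8, -8]
9. PUSH 37 -> [-8, -8, 37]

[-8, -8, 37]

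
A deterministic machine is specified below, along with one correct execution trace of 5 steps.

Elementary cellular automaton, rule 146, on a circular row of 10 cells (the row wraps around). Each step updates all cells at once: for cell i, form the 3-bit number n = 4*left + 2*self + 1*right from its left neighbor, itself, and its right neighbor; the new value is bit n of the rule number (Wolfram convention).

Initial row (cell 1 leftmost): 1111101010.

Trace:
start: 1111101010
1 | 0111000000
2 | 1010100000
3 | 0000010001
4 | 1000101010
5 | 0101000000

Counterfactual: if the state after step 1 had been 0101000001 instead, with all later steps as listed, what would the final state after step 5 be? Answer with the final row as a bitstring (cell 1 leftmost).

state after step 1 := 0101000001
2 | 0000100010
3 | 0001010101
4 | 1010000000
5 | 0001000001

0001000001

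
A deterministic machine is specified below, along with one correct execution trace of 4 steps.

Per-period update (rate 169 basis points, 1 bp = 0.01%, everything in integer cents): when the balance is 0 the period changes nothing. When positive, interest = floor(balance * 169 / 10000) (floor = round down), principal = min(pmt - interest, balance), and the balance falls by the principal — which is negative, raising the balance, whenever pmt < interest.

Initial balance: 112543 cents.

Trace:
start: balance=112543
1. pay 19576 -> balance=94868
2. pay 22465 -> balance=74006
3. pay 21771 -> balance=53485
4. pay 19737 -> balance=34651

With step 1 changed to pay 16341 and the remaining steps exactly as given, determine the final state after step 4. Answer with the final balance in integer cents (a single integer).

(re-executing from step 1 with the substitution; state before step 1: balance=112543)
1. pay 16341 -> balance=98103
2. pay 22465 -> balance=77295
3. pay 21771 -> balance=56830
4. pay 19737 -> balance=38053

38053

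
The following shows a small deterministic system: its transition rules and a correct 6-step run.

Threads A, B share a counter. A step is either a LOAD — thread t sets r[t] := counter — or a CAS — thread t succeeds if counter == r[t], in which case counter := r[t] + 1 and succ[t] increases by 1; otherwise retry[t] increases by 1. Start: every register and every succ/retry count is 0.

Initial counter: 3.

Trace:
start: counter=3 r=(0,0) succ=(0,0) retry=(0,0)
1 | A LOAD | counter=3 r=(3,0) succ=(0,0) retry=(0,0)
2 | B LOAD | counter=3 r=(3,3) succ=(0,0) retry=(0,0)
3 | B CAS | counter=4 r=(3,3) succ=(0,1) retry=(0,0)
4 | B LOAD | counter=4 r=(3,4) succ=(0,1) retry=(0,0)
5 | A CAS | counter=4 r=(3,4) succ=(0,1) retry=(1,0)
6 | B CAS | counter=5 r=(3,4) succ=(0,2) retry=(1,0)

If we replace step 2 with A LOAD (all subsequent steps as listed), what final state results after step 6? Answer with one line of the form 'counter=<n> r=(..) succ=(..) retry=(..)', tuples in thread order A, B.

(re-executing from step 2 with the substitution; state before step 2: counter=3 r=(3,0) succ=(0,0) retry=(0,0))
2 | A LOAD | counter=3 r=(3,0) succ=(0,0) retry=(0,0)
3 | B CAS | counter=3 r=(3,0) succ=(0,0) retry=(0,1)
4 | B LOAD | counter=3 r=(3,3) succ=(0,0) retry=(0,1)
5 | A CAS | counter=4 r=(3,3) succ=(1,0) retry=(0,1)
6 | B CAS | counter=4 r=(3,3) succ=(1,0) retry=(0,2)

counter=4 r=(3,3) succ=(1,0) retry=(0,2)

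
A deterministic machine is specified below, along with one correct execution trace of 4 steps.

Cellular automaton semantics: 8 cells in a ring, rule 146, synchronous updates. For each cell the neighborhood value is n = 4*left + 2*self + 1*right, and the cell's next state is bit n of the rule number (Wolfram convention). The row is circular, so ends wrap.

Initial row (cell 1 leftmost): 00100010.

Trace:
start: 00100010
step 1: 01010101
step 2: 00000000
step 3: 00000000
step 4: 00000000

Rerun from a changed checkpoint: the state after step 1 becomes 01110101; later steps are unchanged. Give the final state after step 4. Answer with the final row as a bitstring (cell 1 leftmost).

10001000

state after step 1 := 01110101
step 2: 00100000
step 3: 01010000
step 4: 10001000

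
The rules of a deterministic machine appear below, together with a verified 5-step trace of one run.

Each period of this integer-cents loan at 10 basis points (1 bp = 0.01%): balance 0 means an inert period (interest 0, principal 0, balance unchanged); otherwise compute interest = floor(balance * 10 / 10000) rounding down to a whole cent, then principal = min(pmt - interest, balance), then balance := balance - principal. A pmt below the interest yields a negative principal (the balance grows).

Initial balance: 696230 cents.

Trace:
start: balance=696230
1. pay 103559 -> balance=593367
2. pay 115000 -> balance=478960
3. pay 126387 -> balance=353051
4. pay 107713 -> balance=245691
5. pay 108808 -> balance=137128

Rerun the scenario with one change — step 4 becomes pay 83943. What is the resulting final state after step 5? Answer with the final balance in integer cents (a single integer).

(re-executing from step 4 with the substitution; state before step 4: balance=353051)
4. pay 83943 -> balance=269461
5. pay 108808 -> balance=160922

160922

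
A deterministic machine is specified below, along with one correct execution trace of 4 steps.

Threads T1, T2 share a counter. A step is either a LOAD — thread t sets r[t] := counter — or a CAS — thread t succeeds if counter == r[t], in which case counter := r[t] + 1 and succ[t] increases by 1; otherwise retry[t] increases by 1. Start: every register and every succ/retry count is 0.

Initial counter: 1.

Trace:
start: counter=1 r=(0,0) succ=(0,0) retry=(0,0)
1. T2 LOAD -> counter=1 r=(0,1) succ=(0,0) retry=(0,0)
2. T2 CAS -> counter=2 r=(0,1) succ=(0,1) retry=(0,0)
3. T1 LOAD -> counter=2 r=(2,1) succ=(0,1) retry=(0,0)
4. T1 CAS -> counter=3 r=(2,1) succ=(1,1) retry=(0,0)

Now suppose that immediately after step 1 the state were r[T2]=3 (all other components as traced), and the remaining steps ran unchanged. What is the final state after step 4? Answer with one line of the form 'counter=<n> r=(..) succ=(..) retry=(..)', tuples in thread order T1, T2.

counter=2 r=(1,3) succ=(1,0) retry=(0,1)

state after step 1 := counter=1 r=(0,3) succ=(0,0) retry=(0,0)
2. T2 CAS -> counter=1 r=(0,3) succ=(0,0) retry=(0,1)
3. T1 LOAD -> counter=1 r=(1,3) succ=(0,0) retry=(0,1)
4. T1 CAS -> counter=2 r=(1,3) succ=(1,0) retry=(0,1)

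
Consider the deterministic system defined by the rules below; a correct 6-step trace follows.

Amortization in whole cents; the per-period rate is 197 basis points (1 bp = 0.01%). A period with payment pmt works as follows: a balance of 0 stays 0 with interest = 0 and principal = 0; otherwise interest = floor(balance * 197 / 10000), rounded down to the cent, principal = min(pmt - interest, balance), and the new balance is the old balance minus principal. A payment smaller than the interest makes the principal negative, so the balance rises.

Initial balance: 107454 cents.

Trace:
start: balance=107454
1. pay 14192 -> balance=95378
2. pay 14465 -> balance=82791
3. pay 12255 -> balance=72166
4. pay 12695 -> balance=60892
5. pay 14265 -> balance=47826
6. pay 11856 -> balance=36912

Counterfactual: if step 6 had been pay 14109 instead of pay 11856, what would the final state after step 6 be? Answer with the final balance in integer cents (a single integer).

34659

(re-executing from step 6 with the substitution; state before step 6: balance=47826)
6. pay 14109 -> balance=34659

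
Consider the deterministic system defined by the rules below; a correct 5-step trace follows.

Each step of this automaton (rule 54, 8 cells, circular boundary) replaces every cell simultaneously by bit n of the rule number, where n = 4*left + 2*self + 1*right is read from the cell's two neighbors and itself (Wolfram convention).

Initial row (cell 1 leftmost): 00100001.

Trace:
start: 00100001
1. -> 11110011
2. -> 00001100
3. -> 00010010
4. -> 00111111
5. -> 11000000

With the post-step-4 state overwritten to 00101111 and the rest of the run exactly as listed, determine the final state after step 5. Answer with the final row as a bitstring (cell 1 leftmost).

state after step 4 := 00101111
5. -> 11110000

11110000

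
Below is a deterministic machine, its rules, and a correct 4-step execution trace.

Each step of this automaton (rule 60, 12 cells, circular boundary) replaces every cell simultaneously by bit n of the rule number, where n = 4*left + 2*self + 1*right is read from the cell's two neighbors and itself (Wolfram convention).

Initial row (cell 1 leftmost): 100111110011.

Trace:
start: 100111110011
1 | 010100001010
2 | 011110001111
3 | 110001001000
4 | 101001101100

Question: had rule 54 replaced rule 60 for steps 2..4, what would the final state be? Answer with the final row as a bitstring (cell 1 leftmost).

(re-executing steps 2..4 under rule 54; state before step 2: 010100001010)
2 | 111110011111
3 | 000001100000
4 | 000010010000

000010010000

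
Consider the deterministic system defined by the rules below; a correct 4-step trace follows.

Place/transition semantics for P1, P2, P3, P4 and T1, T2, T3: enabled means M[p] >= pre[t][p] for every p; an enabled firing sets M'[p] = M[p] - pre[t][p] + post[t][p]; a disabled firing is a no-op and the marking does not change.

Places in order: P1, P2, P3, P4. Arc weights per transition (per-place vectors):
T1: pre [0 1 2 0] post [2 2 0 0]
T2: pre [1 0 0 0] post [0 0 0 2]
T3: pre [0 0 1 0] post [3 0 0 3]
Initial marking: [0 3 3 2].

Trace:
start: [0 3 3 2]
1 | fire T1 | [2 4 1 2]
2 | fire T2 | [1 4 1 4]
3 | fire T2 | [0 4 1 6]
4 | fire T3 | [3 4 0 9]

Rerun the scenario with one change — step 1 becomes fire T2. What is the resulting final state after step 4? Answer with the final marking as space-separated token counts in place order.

3 3 2 5

(re-executing from step 1 with the substitution; state before step 1: [0 3 3 2])
1 | fire T2 | [0 3 3 2]
2 | fire T2 | [0 3 3 2]
3 | fire T2 | [0 3 3 2]
4 | fire T3 | [3 3 2 5]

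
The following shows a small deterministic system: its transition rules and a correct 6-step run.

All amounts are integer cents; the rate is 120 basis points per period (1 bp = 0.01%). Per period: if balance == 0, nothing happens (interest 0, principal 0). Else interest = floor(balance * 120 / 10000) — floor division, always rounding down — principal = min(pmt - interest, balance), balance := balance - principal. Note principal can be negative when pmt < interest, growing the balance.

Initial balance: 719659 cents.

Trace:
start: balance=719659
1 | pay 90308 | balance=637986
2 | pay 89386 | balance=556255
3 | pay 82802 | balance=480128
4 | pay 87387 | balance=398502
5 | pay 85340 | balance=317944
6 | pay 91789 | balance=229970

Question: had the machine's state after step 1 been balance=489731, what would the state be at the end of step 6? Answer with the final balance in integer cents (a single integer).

state after step 1 := balance=489731
2 | pay 89386 | balance=406221
3 | pay 82802 | balance=328293
4 | pay 87387 | balance=244845
5 | pay 85340 | balance=162443
6 | pay 91789 | balance=72603

72603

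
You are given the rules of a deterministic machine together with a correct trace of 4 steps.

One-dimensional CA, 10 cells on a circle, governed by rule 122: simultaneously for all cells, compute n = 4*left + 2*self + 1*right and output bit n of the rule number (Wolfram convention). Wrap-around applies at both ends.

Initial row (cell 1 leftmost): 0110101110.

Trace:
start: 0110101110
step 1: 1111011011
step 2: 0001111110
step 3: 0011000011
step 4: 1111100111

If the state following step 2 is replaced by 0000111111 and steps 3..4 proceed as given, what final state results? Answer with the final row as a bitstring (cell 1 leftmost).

1111110011

state after step 2 := 0000111111
step 3: 1001100001
step 4: 1111110011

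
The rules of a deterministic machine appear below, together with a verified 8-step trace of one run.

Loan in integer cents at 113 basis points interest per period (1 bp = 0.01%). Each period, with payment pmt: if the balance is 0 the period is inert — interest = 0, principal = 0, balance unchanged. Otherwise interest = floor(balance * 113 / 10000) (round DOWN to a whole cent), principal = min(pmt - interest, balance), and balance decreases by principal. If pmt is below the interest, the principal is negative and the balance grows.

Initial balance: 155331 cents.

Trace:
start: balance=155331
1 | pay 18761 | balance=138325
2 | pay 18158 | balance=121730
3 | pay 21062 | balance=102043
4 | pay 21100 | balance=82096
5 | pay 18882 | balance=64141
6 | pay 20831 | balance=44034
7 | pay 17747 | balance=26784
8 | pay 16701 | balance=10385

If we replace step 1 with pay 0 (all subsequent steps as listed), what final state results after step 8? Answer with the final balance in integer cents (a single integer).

30680

(re-executing from step 1 with the substitution; state before step 1: balance=155331)
1 | pay 0 | balance=157086
2 | pay 18158 | balance=140703
3 | pay 21062 | balance=121230
4 | pay 21100 | balance=101499
5 | pay 18882 | balance=83763
6 | pay 20831 | balance=63878
7 | pay 17747 | balance=46852
8 | pay 16701 | balance=30680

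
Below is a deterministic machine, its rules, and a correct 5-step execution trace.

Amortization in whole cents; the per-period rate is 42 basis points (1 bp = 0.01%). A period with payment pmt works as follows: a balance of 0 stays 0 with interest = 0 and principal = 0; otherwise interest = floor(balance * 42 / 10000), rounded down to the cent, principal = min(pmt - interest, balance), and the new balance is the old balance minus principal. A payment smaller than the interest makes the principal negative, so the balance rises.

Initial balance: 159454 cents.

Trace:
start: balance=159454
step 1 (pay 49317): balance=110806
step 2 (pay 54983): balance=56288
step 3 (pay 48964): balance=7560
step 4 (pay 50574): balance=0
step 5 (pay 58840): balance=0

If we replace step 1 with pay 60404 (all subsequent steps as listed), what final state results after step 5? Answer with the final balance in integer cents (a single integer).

0

(re-executing from step 1 with the substitution; state before step 1: balance=159454)
step 1 (pay 60404): balance=99719
step 2 (pay 54983): balance=45154
step 3 (pay 48964): balance=0
step 4 (pay 50574): balance=0
step 5 (pay 58840): balance=0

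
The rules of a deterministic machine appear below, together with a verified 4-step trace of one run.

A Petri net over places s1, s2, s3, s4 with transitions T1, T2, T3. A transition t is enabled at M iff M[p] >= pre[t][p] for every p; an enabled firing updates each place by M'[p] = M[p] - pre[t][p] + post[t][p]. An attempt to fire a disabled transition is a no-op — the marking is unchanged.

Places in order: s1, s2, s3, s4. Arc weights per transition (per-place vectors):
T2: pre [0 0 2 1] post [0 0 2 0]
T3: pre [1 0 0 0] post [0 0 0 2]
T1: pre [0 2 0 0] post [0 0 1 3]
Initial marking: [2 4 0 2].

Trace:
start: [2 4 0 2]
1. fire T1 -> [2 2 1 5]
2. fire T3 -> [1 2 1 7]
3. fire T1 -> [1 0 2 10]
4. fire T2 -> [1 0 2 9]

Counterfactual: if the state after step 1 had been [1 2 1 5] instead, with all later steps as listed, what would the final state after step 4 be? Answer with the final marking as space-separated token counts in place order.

0 0 2 9

state after step 1 := [1 2 1 5]
2. fire T3 -> [0 2 1 7]
3. fire T1 -> [0 0 2 10]
4. fire T2 -> [0 0 2 9]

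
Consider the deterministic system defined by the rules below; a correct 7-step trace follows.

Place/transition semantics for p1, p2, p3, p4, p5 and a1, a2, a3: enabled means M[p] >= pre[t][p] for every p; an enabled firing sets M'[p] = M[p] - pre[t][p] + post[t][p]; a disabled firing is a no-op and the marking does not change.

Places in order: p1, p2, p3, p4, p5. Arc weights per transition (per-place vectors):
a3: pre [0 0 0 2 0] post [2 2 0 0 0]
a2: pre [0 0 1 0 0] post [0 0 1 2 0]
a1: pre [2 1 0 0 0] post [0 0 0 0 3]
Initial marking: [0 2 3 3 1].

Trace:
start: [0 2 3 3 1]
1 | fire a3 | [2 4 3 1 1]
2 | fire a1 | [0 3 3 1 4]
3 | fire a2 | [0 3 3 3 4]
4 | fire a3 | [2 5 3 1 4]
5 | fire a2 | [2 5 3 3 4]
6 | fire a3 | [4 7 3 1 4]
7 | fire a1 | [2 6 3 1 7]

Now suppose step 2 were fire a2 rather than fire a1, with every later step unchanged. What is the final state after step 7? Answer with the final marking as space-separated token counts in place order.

(re-executing from step 2 with the substitution; state before step 2: [2 4 3 1 1])
2 | fire a2 | [2 4 3 3 1]
3 | fire a2 | [2 4 3 5 1]
4 | fire a3 | [4 6 3 3 1]
5 | fire a2 | [4 6 3 5 1]
6 | fire a3 | [6 8 3 3 1]
7 | fire a1 | [4 7 3 3 4]

4 7 3 3 4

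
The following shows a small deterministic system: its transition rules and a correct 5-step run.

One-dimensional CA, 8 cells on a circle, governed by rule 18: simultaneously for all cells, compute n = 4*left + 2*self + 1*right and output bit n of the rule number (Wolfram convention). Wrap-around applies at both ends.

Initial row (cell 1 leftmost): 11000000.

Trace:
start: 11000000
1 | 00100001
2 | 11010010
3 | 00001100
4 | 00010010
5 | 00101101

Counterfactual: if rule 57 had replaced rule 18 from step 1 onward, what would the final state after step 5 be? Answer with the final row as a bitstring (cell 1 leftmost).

(re-executing steps 1..5 under rule 57; state before step 1: 11000000)
1 | 10111110
2 | 01100001
3 | 11011100
4 | 10110010
5 | 01101001

01101001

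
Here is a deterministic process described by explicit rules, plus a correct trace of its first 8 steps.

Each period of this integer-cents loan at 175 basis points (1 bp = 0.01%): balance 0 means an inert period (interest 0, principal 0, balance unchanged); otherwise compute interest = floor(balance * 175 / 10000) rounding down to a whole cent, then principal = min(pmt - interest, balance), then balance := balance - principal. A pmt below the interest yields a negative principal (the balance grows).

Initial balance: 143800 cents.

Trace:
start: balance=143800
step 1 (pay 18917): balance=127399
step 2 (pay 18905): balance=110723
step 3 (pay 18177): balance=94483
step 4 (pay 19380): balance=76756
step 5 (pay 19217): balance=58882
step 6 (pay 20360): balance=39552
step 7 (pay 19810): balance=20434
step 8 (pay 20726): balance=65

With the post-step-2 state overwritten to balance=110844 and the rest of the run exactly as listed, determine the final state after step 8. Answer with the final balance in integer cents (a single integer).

198

state after step 2 := balance=110844
step 3 (pay 18177): balance=94606
step 4 (pay 19380): balance=76881
step 5 (pay 19217): balance=59009
step 6 (pay 20360): balance=39681
step 7 (pay 19810): balance=20565
step 8 (pay 20726): balance=198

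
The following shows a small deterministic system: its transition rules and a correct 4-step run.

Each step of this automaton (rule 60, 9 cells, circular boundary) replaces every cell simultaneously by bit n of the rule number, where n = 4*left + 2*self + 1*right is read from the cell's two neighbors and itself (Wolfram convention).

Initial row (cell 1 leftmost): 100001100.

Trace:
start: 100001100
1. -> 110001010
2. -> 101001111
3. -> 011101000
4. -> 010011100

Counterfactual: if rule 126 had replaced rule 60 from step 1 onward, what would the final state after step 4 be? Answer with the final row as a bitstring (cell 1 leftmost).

(re-executing steps 1..4 under rule 126; state before step 1: 100001100)
1. -> 110011111
2. -> 011110000
3. -> 110011000
4. -> 111111101

111111101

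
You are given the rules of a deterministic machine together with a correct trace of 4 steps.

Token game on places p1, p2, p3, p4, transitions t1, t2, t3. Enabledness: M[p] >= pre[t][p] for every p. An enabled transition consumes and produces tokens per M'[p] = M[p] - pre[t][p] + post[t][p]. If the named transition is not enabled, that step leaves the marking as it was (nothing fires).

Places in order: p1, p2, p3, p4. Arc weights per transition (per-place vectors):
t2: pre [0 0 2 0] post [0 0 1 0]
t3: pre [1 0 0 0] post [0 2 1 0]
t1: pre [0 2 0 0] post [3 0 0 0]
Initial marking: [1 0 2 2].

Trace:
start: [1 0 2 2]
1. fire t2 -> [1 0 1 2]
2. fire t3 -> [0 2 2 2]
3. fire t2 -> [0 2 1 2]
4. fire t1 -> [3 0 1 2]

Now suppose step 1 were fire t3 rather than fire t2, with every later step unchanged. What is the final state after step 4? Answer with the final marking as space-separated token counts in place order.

3 0 2 2

(re-executing from step 1 with the substitution; state before step 1: [1 0 2 2])
1. fire t3 -> [0 2 3 2]
2. fire t3 -> [0 2 3 2]
3. fire t2 -> [0 2 2 2]
4. fire t1 -> [3 0 2 2]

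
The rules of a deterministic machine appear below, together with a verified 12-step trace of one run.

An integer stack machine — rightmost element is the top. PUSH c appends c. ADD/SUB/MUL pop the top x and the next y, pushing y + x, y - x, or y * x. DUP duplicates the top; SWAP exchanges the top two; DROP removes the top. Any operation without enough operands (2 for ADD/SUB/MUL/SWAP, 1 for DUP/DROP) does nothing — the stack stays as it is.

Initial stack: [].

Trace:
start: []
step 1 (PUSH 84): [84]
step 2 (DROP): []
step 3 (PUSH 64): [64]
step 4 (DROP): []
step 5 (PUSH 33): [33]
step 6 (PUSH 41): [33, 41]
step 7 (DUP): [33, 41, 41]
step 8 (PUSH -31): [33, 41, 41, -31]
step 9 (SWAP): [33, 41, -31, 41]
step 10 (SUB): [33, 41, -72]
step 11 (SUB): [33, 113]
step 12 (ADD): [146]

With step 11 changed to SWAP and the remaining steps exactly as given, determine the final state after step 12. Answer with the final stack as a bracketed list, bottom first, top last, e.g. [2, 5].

(re-executing from step 11 with the substitution; state before step 11: [33, 41, -72])
step 11 (SWAP): [33, -72, 41]
step 12 (ADD): [33, -31]

[33, -31]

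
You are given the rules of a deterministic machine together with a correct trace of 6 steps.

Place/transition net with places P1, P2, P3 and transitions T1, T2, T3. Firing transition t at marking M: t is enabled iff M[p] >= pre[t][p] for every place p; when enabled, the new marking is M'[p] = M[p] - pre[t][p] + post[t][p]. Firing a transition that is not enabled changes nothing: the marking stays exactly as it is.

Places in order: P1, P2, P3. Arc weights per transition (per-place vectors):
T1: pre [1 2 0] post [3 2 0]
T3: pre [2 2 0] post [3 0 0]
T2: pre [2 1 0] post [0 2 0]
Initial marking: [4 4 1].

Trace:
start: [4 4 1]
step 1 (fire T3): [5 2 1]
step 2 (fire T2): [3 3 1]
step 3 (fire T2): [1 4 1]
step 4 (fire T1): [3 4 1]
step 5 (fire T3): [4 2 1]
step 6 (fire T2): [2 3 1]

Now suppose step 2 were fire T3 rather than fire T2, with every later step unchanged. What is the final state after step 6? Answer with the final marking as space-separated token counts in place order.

(re-executing from step 2 with the substitution; state before step 2: [5 2 1])
step 2 (fire T3): [6 0 1]
step 3 (fire T2): [6 0 1]
step 4 (fire T1): [6 0 1]
step 5 (fire T3): [6 0 1]
step 6 (fire T2): [6 0 1]

6 0 1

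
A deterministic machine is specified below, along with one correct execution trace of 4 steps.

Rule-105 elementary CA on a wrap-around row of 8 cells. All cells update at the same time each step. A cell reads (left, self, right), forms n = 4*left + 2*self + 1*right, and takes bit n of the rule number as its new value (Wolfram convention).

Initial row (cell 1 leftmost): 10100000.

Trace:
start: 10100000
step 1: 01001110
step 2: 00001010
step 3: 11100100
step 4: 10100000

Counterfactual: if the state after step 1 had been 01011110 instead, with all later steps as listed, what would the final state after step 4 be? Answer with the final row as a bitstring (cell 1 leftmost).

01110110

state after step 1 := 01011110
step 2: 00110010
step 3: 10110000
step 4: 01110110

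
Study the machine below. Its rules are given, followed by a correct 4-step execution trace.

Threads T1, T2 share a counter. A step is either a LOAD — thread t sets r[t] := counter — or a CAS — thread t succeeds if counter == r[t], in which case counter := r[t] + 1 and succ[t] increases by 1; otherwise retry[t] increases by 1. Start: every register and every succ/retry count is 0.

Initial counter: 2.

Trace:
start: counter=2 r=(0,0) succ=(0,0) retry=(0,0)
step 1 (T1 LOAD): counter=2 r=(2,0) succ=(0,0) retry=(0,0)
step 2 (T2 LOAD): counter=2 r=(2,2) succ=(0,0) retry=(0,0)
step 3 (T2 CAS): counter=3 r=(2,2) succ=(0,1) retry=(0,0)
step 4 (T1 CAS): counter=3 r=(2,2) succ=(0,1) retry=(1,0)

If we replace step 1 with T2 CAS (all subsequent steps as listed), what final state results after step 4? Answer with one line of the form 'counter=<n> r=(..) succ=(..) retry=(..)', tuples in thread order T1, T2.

(re-executing from step 1 with the substitution; state before step 1: counter=2 r=(0,0) succ=(0,0) retry=(0,0))
step 1 (T2 CAS): counter=2 r=(0,0) succ=(0,0) retry=(0,1)
step 2 (T2 LOAD): counter=2 r=(0,2) succ=(0,0) retry=(0,1)
step 3 (T2 CAS): counter=3 r=(0,2) succ=(0,1) retry=(0,1)
step 4 (T1 CAS): counter=3 r=(0,2) succ=(0,1) retry=(1,1)

counter=3 r=(0,2) succ=(0,1) retry=(1,1)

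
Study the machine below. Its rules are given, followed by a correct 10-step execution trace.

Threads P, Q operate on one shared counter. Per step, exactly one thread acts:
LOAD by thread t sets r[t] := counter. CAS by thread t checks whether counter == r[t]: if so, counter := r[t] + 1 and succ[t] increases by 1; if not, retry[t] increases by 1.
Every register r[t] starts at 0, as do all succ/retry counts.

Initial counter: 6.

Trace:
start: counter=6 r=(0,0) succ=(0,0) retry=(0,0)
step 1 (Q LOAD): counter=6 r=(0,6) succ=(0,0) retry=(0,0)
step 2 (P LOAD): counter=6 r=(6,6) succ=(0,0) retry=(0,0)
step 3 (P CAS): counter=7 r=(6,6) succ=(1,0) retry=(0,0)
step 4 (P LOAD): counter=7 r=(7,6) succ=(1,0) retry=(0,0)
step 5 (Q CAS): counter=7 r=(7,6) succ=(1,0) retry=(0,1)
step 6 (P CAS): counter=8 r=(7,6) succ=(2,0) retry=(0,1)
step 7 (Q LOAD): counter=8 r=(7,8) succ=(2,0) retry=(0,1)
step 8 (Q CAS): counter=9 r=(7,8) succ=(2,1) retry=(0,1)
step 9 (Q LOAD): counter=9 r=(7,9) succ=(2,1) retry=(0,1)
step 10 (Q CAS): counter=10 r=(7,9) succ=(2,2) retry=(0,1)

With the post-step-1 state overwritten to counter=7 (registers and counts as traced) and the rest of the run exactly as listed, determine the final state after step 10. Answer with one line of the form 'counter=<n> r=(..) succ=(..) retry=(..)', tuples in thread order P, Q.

counter=11 r=(8,10) succ=(2,2) retry=(0,1)

state after step 1 := counter=7 r=(0,6) succ=(0,0) retry=(0,0)
step 2 (P LOAD): counter=7 r=(7,6) succ=(0,0) retry=(0,0)
step 3 (P CAS): counter=8 r=(7,6) succ=(1,0) retry=(0,0)
step 4 (P LOAD): counter=8 r=(8,6) succ=(1,0) retry=(0,0)
step 5 (Q CAS): counter=8 r=(8,6) succ=(1,0) retry=(0,1)
step 6 (P CAS): counter=9 r=(8,6) succ=(2,0) retry=(0,1)
step 7 (Q LOAD): counter=9 r=(8,9) succ=(2,0) retry=(0,1)
step 8 (Q CAS): counter=10 r=(8,9) succ=(2,1) retry=(0,1)
step 9 (Q LOAD): counter=10 r=(8,10) succ=(2,1) retry=(0,1)
step 10 (Q CAS): counter=11 r=(8,10) succ=(2,2) retry=(0,1)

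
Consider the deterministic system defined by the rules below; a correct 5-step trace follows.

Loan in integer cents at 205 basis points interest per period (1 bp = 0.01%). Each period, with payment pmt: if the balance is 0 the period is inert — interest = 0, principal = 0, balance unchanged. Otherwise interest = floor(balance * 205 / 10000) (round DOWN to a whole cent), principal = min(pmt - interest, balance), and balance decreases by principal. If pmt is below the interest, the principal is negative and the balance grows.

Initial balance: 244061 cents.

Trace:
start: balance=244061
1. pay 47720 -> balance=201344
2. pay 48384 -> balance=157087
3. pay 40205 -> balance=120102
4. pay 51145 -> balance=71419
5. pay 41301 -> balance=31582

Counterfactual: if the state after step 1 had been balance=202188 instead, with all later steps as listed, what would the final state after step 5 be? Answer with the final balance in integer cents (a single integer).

32496

state after step 1 := balance=202188
2. pay 48384 -> balance=157948
3. pay 40205 -> balance=120980
4. pay 51145 -> balance=72315
5. pay 41301 -> balance=32496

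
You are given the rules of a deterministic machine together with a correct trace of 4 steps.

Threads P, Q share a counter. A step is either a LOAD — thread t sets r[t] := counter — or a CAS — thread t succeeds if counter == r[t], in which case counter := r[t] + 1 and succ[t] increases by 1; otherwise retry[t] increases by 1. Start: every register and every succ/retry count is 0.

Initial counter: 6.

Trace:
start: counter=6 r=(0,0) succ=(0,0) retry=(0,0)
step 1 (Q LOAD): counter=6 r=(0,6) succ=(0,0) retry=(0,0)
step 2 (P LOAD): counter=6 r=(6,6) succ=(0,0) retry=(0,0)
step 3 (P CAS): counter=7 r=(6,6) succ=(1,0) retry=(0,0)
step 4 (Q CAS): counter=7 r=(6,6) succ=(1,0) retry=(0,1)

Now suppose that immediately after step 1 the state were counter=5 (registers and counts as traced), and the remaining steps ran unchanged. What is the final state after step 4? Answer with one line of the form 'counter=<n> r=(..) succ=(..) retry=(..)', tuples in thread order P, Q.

counter=7 r=(5,6) succ=(1,1) retry=(0,0)

state after step 1 := counter=5 r=(0,6) succ=(0,0) retry=(0,0)
step 2 (P LOAD): counter=5 r=(5,6) succ=(0,0) retry=(0,0)
step 3 (P CAS): counter=6 r=(5,6) succ=(1,0) retry=(0,0)
step 4 (Q CAS): counter=7 r=(5,6) succ=(1,1) retry=(0,0)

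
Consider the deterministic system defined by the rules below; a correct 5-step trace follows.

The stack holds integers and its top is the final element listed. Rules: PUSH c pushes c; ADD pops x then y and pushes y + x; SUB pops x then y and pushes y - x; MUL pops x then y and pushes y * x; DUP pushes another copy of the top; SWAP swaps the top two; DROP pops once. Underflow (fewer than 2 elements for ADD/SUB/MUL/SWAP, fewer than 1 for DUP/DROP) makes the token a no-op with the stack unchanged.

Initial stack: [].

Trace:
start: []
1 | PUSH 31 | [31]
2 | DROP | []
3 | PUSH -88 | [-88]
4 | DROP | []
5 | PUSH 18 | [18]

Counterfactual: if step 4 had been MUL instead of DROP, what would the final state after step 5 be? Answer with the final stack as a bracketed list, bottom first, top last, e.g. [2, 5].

(re-executing from step 4 with the substitution; state before step 4: [-88])
4 | MUL | [-88]
5 | PUSH 18 | [-88, 18]

[-88, 18]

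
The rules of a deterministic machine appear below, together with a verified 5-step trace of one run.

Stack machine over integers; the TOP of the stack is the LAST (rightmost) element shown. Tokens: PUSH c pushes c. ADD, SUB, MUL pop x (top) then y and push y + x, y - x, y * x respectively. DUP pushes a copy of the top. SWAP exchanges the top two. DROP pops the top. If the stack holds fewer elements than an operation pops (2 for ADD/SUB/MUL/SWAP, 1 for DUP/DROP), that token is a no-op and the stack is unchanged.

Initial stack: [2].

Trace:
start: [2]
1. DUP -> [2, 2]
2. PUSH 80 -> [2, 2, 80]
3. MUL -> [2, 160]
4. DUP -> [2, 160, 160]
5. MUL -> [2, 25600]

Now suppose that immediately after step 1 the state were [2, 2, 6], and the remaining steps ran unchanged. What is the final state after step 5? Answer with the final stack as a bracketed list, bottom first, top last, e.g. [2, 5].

[2, 2, 230400]

state after step 1 := [2, 2, 6]
2. PUSH 80 -> [2, 2, 6, 80]
3. MUL -> [2, 2, 480]
4. DUP -> [2, 2, 480, 480]
5. MUL -> [2, 2, 230400]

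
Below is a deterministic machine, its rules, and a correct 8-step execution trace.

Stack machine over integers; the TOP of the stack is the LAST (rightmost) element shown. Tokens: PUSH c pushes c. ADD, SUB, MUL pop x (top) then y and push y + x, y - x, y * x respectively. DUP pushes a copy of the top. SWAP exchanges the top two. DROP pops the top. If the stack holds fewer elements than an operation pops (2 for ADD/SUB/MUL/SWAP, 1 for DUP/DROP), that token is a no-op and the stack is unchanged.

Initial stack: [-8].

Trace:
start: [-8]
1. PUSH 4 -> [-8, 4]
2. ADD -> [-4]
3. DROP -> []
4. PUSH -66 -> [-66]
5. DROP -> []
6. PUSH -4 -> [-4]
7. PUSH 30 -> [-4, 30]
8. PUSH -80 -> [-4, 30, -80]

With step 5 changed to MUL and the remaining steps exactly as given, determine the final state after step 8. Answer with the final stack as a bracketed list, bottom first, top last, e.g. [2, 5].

[-66, -4, 30, -80]

(re-executing from step 5 with the substitution; state before step 5: [-66])
5. MUL -> [-66]
6. PUSH -4 -> [-66, -4]
7. PUSH 30 -> [-66, -4, 30]
8. PUSH -80 -> [-66, -4, 30, -80]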